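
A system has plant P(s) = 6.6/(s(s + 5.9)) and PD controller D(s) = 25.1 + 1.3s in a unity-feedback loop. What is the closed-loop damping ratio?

ζ = 0.563

Forward path: (25.1 + 1.3s)·6.6/(s(s+5.9)). The closed-loop characteristic equation is s² + (5.9 + 6.6·1.3)s + 6.6·25.1 = 0.
That is s² + 14.48s + 165.7 = 0, so ω_n = 12.87 rad/s and ζ = 14.48/(2·12.87) = 0.5625.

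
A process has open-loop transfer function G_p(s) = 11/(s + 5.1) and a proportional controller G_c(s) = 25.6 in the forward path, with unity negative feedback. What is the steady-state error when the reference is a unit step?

0.0178

The loop is type 0. Static position error constant K_pos = G_c(0)·G_p(0) = 25.6·2.157 = 55.22.
Steady-state error to a unit step: e_ss = 1/(1+K_pos) = 1/56.22 = 0.0178.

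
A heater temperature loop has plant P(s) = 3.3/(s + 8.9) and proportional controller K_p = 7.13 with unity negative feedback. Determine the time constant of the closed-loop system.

τ = 0.0308 s

Closed-loop transfer function: T(s) = K_p·P(s)/(1 + K_p·P(s)) = 23.53/(s + 8.9 + 23.53) = 23.53/(s + 32.43).
Time constant τ = 1/32.43 = 0.0308 s.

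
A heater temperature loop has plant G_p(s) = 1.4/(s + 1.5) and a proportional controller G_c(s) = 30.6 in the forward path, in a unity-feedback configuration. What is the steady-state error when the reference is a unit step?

0.0338

The loop is type 0. Static position error constant K_pos = G_c(0)·G_p(0) = 30.6·0.9333 = 28.56.
Steady-state error to a unit step: e_ss = 1/(1+K_pos) = 1/29.56 = 0.0338.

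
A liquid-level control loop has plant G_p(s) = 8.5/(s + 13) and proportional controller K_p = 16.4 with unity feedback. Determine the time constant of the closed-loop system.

τ = 0.00656 s

Closed-loop transfer function: T(s) = K_p·G_p(s)/(1 + K_p·G_p(s)) = 139.4/(s + 13 + 139.4) = 139.4/(s + 152.4).
Time constant τ = 1/152.4 = 0.00656 s.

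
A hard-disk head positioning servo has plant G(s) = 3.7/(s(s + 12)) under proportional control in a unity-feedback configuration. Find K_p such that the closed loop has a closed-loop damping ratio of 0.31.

K_p = 101

Closed-loop characteristic equation: s² + 12s + K_p·3.7 = 0.
So ω_n = √(3.7K_p) and 2ζω_n = 12, giving ζ = 12/(2√(3.7K_p)).
Setting ζ = 0.31: √(3.7K_p) = 12/(2·0.31) = 19.35, so K_p = 374.6/3.7 = 101.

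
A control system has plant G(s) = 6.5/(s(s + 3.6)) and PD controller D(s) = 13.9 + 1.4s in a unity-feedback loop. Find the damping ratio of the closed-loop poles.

Forward path: (13.9 + 1.4s)·6.5/(s(s+3.6)). The closed-loop characteristic equation is s² + (3.6 + 6.5·1.4)s + 6.5·13.9 = 0.
That is s² + 12.7s + 90.35 = 0, so ω_n = 9.505 rad/s and ζ = 12.7/(2·9.505) = 0.6681.

ζ = 0.668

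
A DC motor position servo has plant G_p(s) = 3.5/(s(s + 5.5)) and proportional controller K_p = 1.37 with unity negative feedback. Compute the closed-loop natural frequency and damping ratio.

ω_n = 2.19 rad/s, ζ = 1.26

1 + K_p·G_p(s) = 0 gives s² + 5.5s + 4.795 = 0.
So ω_n² = 4.795 ⇒ ω_n = 2.19 rad/s, and ζ = 5.5/(2ω_n) = 1.26.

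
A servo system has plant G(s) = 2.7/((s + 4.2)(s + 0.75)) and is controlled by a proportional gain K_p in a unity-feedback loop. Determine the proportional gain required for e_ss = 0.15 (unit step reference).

K_p = 6.61

For a type-0 loop with proportional control, e_ss = 1/(1 + K_p·G(0)).
G(0) = 0.8571. Require 1/(1 + K_p·0.8571) = 0.15, so 1 + 0.8571·K_p = 6.667.
K_p = (6.667 − 1)/0.8571 = 6.61.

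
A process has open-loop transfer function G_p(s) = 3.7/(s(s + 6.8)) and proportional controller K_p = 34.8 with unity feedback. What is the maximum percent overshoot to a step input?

From 1 + K_pG_p(s) = 0: s² + 6.8s + 128.8 = 0 ⇒ ω_n = 11.35, ζ = 0.2996.
%OS = 100·exp(−πζ/√(1−ζ²)) = 100·exp(−π·0.2996/√0.9102) = 37.3%.

37.3%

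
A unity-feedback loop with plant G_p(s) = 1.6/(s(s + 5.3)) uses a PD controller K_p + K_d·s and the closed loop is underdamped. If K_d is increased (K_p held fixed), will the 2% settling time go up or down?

Characteristic equation s² + (5.3 + 1.6K_d)s + 1.6K_p = 0: raising K_d increases ζω_n = (5.3+1.6K_d)/2 while the loop stays underdamped, so T_s ≈ 4/(ζω_n) decreases.

decrease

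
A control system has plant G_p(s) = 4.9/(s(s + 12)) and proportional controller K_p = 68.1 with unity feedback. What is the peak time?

T_p = 0.182 s

From 1 + K_pG_p(s) = 0: s² + 12s + 333.7 = 0 ⇒ ω_n = 18.27, ζ = 0.3285.
Damped frequency ω_d = ω_n√(1−ζ²) = 17.25 rad/s, so peak time T_p = π/ω_d = 0.182 s.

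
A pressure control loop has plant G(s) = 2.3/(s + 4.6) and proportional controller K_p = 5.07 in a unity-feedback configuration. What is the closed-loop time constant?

τ = 0.0615 s

Closed-loop transfer function: T(s) = K_p·G(s)/(1 + K_p·G(s)) = 11.66/(s + 4.6 + 11.66) = 11.66/(s + 16.26).
Time constant τ = 1/16.26 = 0.0615 s.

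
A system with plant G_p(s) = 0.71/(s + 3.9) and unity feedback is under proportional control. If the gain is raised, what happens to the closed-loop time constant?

Closed-loop pole is at s = −(3.9+K_p·0.71); larger K_p moves it further left, so τ = 1/(3.9+K_p·0.71) decreases.

decrease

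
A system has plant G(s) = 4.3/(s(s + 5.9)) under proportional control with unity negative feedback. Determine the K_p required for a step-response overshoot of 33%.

From %OS = 100·exp(−πζ/√(1−ζ²)) = 33%, ζ = −ln(0.33)/√(π²+ln²(0.33)) = 0.3328.
Characteristic equation s² + 5.9s + 4.3K_p = 0 gives ζ = 5.9/(2√(4.3K_p)).
Setting ζ = 0.3328: √(4.3K_p) = 5.9/(2·0.3328) = 8.865, so K_p = 78.58/4.3 = 18.3.

K_p = 18.3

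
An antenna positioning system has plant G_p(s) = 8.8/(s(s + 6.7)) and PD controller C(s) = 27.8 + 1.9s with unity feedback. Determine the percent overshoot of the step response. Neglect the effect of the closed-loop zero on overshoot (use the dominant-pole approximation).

2.88%

Forward path: (27.8 + 1.9s)·8.8/(s(s+6.7)). The closed-loop characteristic equation is s² + (6.7 + 8.8·1.9)s + 8.8·27.8 = 0.
That is s² + 23.42s + 244.6 = 0, so ω_n = 15.64 rad/s and ζ = 23.42/(2·15.64) = 0.7487.
%OS = 100·exp(−πζ/√(1−ζ²)) = 2.88%.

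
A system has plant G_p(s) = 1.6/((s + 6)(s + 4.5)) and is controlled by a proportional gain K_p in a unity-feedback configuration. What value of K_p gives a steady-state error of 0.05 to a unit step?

The loop is type 0, so e_ss(step) = 1/(1 + K_pos) with K_pos = K_p·G_p(0).
G_p(0) = 0.05926. Require 1/(1 + K_p·0.05926) = 0.05, so 1 + 0.05926·K_p = 20.
K_p = (20 − 1)/0.05926 = 321.

K_p = 321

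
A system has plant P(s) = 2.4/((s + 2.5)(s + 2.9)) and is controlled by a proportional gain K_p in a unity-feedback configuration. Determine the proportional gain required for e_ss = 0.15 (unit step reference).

The loop is type 0, so e_ss(step) = 1/(1 + K_pos) with K_pos = K_p·P(0).
P(0) = 0.331. Require 1/(1 + K_p·0.331) = 0.15, so 1 + 0.331·K_p = 6.667.
K_p = (6.667 − 1)/0.331 = 17.1.

K_p = 17.1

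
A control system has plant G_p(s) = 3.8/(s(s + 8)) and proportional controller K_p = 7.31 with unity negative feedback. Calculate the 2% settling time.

T_s ≈ 1 s

The closed-loop denominator s² + 8s + 27.78 gives ω_n = √27.78 = 5.27 and ζ = 8/(2ω_n) = 0.7589.
2% settling time T_s ≈ 4/(ζω_n) = 4/4 = 1 s.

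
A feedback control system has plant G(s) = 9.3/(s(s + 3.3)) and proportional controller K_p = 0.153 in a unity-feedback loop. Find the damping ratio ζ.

ζ = 1.38

The closed-loop denominator is s(s+3.3) + 0.153·9.3 = s² + 3.3s + 1.423.
So ω_n² = 1.423 ⇒ ω_n = 1.193 rad/s, and ζ = 3.3/(2ω_n) = 1.38.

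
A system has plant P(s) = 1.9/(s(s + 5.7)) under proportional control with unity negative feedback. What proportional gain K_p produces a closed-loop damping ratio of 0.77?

K_p = 7.21

Closed-loop characteristic equation: s² + 5.7s + K_p·1.9 = 0.
So ω_n = √(1.9K_p) and 2ζω_n = 5.7, giving ζ = 5.7/(2√(1.9K_p)).
Setting ζ = 0.77: √(1.9K_p) = 5.7/(2·0.77) = 3.701, so K_p = 13.7/1.9 = 7.21.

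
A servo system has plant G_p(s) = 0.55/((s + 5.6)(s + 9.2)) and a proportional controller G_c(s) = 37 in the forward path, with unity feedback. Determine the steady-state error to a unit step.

0.717

The loop is type 0. Static position error constant K_pos = G_c(0)·G_p(0) = 37·0.01068 = 0.395.
Steady-state error to a unit step: e_ss = 1/(1+K_pos) = 1/1.395 = 0.717.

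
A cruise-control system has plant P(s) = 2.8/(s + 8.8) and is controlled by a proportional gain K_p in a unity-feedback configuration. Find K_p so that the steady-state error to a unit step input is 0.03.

K_p = 102

Steady-state error for a unit step on this type-0 loop is 1/(1 + K_p·P(0)).
P(0) = 0.3182. Require 1/(1 + K_p·0.3182) = 0.03, so 1 + 0.3182·K_p = 33.33.
K_p = (33.33 − 1)/0.3182 = 102.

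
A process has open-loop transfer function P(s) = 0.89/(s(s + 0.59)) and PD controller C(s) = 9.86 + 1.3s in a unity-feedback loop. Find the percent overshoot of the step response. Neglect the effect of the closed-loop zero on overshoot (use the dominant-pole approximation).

37.9%

Forward path: (9.86 + 1.3s)·0.89/(s(s+0.59)). The closed-loop characteristic equation is s² + (0.59 + 0.89·1.3)s + 0.89·9.86 = 0.
That is s² + 1.747s + 8.775 = 0, so ω_n = 2.962 rad/s and ζ = 1.747/(2·2.962) = 0.2949.
%OS = 100·exp(−πζ/√(1−ζ²)) = 37.9%.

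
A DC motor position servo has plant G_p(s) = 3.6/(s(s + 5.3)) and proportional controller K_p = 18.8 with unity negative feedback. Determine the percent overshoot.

From 1 + K_pG_p(s) = 0: s² + 5.3s + 67.68 = 0 ⇒ ω_n = 8.227, ζ = 0.3221.
%OS = 100·exp(−πζ/√(1−ζ²)) = 100·exp(−π·0.3221/√0.8962) = 34.3%.

34.3%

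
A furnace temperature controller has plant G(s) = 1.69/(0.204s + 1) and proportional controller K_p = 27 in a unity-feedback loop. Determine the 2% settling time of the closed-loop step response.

Closed loop: T(s) = K_p·G/(1+K_p·G) = 45.63/(0.204s + 1 + 45.63), with pole at s = −(1 + 45.63)/0.204 = −228.6.
τ = 1/228.6 = 0.004375 s, so 2% settling time ≈ 4τ = 0.0175 s.

T_s ≈ 0.0175 s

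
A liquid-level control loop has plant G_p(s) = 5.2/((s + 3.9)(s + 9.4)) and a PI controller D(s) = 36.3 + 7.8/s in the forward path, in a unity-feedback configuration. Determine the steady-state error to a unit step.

The open loop D(s)G_p(s) has a pole at the origin (type 1), so the static position error constant is infinite and e_ss = 1/(1+∞) = 0.

0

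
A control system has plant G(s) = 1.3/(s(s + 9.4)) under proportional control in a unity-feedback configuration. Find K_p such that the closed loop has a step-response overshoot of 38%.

K_p = 196

From %OS = 100·exp(−πζ/√(1−ζ²)) = 38%, ζ = −ln(0.38)/√(π²+ln²(0.38)) = 0.2943.
Characteristic equation s² + 9.4s + 1.3K_p = 0 gives ζ = 9.4/(2√(1.3K_p)).
Setting ζ = 0.2943: √(1.3K_p) = 9.4/(2·0.2943) = 15.97, so K_p = 255/1.3 = 196.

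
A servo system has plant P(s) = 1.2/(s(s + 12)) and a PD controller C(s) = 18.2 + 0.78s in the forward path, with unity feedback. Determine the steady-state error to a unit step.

The open loop C(s)P(s) has a pole at the origin (type 1), so the static position error constant is infinite and e_ss = 1/(1+∞) = 0.

0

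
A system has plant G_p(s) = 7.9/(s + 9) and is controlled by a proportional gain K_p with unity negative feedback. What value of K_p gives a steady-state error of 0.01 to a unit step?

Steady-state error for a unit step on this type-0 loop is 1/(1 + K_p·G_p(0)).
G_p(0) = 0.8778. Require 1/(1 + K_p·0.8778) = 0.01, so 1 + 0.8778·K_p = 100.
K_p = (100 − 1)/0.8778 = 113.

K_p = 113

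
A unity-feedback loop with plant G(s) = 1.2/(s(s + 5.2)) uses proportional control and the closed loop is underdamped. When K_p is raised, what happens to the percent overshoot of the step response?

increase

Characteristic equation s² + 5.2s + K_p·1.2 = 0: raising K_p raises ω_n while 2ζω_n = 5.2 is fixed, so ζ falls and overshoot grows.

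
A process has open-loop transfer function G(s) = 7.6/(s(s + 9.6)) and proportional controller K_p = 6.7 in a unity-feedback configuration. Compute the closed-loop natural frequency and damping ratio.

1 + K_p·G(s) = 0 gives s² + 9.6s + 50.92 = 0.
So ω_n² = 50.92 ⇒ ω_n = 7.136 rad/s, and ζ = 9.6/(2ω_n) = 0.673.

ω_n = 7.14 rad/s, ζ = 0.673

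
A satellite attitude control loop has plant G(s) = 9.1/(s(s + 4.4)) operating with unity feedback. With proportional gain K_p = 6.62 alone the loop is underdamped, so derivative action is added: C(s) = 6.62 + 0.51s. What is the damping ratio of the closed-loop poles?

ζ = 0.582

Forward path: (6.62 + 0.51s)·9.1/(s(s+4.4)). The closed-loop characteristic equation is s² + (4.4 + 9.1·0.51)s + 9.1·6.62 = 0.
That is s² + 9.041s + 60.24 = 0, so ω_n = 7.762 rad/s and ζ = 9.041/(2·7.762) = 0.5824.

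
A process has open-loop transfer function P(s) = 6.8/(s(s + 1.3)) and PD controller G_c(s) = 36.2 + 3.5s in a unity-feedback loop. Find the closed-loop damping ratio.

Forward path: (36.2 + 3.5s)·6.8/(s(s+1.3)). The closed-loop characteristic equation is s² + (1.3 + 6.8·3.5)s + 6.8·36.2 = 0.
That is s² + 25.1s + 246.2 = 0, so ω_n = 15.69 rad/s and ζ = 25.1/(2·15.69) = 0.7999.

ζ = 0.8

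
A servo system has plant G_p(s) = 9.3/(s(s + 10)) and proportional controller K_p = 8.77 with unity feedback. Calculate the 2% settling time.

Closed-loop characteristic equation: s² + 10s + 81.56 = 0, so ω_n = 9.031 rad/s and ζ = 10/(2·9.031) = 0.5536.
2% settling time T_s ≈ 4/(ζω_n) = 4/5 = 0.8 s.

T_s ≈ 0.8 s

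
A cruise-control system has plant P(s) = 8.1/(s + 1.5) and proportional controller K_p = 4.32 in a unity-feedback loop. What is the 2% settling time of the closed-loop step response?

Closed-loop transfer function: T(s) = K_p·P(s)/(1 + K_p·P(s)) = 34.99/(s + 1.5 + 34.99) = 34.99/(s + 36.49).
Time constant τ = 1/36.49 = 0.0274 s, so the 2% settling time is about 4τ = 0.11 s.

T_s ≈ 0.11 s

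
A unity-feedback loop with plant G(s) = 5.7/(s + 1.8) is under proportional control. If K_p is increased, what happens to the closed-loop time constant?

decrease

The closed-loop bandwidth 1.8+K_p·5.7 grows with K_p, so τ shrinks.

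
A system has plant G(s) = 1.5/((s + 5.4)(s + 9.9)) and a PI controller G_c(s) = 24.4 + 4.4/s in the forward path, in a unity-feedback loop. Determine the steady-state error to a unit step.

0

The open loop G_c(s)G(s) has a pole at the origin (type 1), so the static position error constant is infinite and e_ss = 1/(1+∞) = 0.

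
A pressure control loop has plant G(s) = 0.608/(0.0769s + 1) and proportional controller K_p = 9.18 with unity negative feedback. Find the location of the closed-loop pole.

Closed loop: T(s) = K_p·G/(1+K_p·G) = 5.581/(0.0769s + 1 + 5.581), with pole at s = −(1 + 5.581)/0.0769 = −85.58.

s = -85.58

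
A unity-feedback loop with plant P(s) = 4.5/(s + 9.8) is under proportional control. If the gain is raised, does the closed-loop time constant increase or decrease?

The closed-loop bandwidth 9.8+K_p·4.5 grows with K_p, so τ shrinks.

decrease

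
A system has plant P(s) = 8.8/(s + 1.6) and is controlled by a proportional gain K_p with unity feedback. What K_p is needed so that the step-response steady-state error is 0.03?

Steady-state error for a unit step on this type-0 loop is 1/(1 + K_p·P(0)).
P(0) = 5.5. Require 1/(1 + K_p·5.5) = 0.03, so 1 + 5.5·K_p = 33.33.
K_p = (33.33 − 1)/5.5 = 5.88.

K_p = 5.88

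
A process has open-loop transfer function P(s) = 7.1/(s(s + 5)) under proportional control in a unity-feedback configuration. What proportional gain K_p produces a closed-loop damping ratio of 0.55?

Closed-loop characteristic equation: s² + 5s + K_p·7.1 = 0.
So ω_n = √(7.1K_p) and 2ζω_n = 5, giving ζ = 5/(2√(7.1K_p)).
Setting ζ = 0.55: √(7.1K_p) = 5/(2·0.55) = 4.545, so K_p = 20.66/7.1 = 2.91.

K_p = 2.91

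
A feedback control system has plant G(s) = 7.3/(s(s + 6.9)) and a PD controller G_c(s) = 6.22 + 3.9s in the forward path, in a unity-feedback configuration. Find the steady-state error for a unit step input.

The open loop G_c(s)G(s) has a pole at the origin (type 1), so the static position error constant is infinite and e_ss = 1/(1+∞) = 0.

0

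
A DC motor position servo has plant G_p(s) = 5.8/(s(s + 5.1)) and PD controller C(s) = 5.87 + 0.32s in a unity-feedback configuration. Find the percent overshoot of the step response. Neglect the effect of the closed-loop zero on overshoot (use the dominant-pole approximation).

Forward path: (5.87 + 0.32s)·5.8/(s(s+5.1)). The closed-loop characteristic equation is s² + (5.1 + 5.8·0.32)s + 5.8·5.87 = 0.
That is s² + 6.956s + 34.05 = 0, so ω_n = 5.835 rad/s and ζ = 6.956/(2·5.835) = 0.5961.
%OS = 100·exp(−πζ/√(1−ζ²)) = 9.71%.

9.71%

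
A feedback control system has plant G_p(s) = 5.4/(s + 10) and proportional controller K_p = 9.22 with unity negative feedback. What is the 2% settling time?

Closed-loop transfer function: T(s) = K_p·G_p(s)/(1 + K_p·G_p(s)) = 49.79/(s + 10 + 49.79) = 49.79/(s + 59.79).
Time constant τ = 1/59.79 = 0.01673 s, so the 2% settling time is about 4τ = 0.0669 s.

T_s ≈ 0.0669 s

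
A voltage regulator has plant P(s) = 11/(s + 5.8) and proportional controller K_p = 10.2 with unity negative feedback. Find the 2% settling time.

Closed-loop transfer function: T(s) = K_p·P(s)/(1 + K_p·P(s)) = 112.2/(s + 5.8 + 112.2) = 112.2/(s + 118).
Time constant τ = 1/118 = 0.008475 s, so the 2% settling time is about 4τ = 0.0339 s.

T_s ≈ 0.0339 s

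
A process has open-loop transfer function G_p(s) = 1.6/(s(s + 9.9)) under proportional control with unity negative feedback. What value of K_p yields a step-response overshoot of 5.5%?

K_p = 33.3

From %OS = 100·exp(−πζ/√(1−ζ²)) = 5.5%, ζ = −ln(0.055)/√(π²+ln²(0.055)) = 0.6783.
Characteristic equation s² + 9.9s + 1.6K_p = 0 gives ζ = 9.9/(2√(1.6K_p)).
Setting ζ = 0.6783: √(1.6K_p) = 9.9/(2·0.6783) = 7.297, so K_p = 53.25/1.6 = 33.3.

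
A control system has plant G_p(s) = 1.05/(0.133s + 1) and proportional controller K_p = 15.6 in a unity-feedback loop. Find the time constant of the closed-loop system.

Closed loop: T(s) = K_p·G_p/(1+K_p·G_p) = 16.38/(0.133s + 1 + 16.38), with pole at s = −(1 + 16.38)/0.133 = −130.7.
Closed-loop time constant τ = 1/130.7 = 0.00765 s.

τ = 0.00765 s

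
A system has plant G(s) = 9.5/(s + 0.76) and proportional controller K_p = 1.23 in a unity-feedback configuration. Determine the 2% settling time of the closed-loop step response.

Closed-loop transfer function: T(s) = K_p·G(s)/(1 + K_p·G(s)) = 11.69/(s + 0.76 + 11.69) = 11.69/(s + 12.45).
Time constant τ = 1/12.45 = 0.08035 s, so the 2% settling time is about 4τ = 0.321 s.

T_s ≈ 0.321 s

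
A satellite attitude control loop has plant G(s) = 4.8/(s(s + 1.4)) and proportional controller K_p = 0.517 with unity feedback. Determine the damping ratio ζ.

ζ = 0.444

With unity feedback the closed-loop characteristic equation is s² + 1.4s + 0.517·4.8 = s² + 1.4s + 2.482 = 0.
So ω_n² = 2.482 ⇒ ω_n = 1.575 rad/s, and ζ = 1.4/(2ω_n) = 0.444.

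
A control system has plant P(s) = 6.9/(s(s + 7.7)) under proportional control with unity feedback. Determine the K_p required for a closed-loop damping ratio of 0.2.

K_p = 53.7

Closed-loop characteristic equation: s² + 7.7s + K_p·6.9 = 0.
So ω_n = √(6.9K_p) and 2ζω_n = 7.7, giving ζ = 7.7/(2√(6.9K_p)).
Setting ζ = 0.2: √(6.9K_p) = 7.7/(2·0.2) = 19.25, so K_p = 370.6/6.9 = 53.7.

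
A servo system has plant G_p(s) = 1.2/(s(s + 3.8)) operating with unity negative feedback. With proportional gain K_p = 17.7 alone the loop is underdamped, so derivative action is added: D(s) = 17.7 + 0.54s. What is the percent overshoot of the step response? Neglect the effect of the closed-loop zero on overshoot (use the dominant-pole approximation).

Forward path: (17.7 + 0.54s)·1.2/(s(s+3.8)). The closed-loop characteristic equation is s² + (3.8 + 1.2·0.54)s + 1.2·17.7 = 0.
That is s² + 4.448s + 21.24 = 0, so ω_n = 4.609 rad/s and ζ = 4.448/(2·4.609) = 0.4826.
%OS = 100·exp(−πζ/√(1−ζ²)) = 17.7%.

17.7%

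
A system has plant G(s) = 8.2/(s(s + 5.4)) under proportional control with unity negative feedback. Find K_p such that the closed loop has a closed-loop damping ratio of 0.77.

K_p = 1.5

Closed-loop characteristic equation: s² + 5.4s + K_p·8.2 = 0.
So ω_n = √(8.2K_p) and 2ζω_n = 5.4, giving ζ = 5.4/(2√(8.2K_p)).
Setting ζ = 0.77: √(8.2K_p) = 5.4/(2·0.77) = 3.506, so K_p = 12.3/8.2 = 1.5.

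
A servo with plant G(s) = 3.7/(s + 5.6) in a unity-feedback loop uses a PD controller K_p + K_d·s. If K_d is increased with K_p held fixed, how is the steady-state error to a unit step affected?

unchanged

At s = 0 the derivative term contributes nothing: C(0) = K_p regardless of K_d, so K_pos = K_p·G(0) and e_ss are unchanged.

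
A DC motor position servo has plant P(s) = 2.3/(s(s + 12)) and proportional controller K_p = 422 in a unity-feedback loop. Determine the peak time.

Closed-loop characteristic equation: s² + 12s + 970.6 = 0, so ω_n = 31.15 rad/s and ζ = 12/(2·31.15) = 0.1926.
Damped frequency ω_d = ω_n√(1−ζ²) = 30.57 rad/s, so peak time T_p = π/ω_d = 0.103 s.

T_p = 0.103 s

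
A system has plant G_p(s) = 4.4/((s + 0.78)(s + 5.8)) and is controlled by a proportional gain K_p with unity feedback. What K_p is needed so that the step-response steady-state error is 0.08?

K_p = 11.8

Steady-state error for a unit step on this type-0 loop is 1/(1 + K_p·G_p(0)).
G_p(0) = 0.9726. Require 1/(1 + K_p·0.9726) = 0.08, so 1 + 0.9726·K_p = 12.5.
K_p = (12.5 − 1)/0.9726 = 11.8.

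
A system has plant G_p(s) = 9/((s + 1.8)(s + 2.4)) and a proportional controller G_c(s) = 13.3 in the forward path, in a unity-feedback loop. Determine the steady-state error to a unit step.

The loop is type 0. Static position error constant K_pos = G_c(0)·G_p(0) = 13.3·2.083 = 27.71.
Steady-state error to a unit step: e_ss = 1/(1+K_pos) = 1/28.71 = 0.0348.

0.0348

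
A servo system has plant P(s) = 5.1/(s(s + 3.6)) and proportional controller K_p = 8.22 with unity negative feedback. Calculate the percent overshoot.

The closed-loop denominator s² + 3.6s + 41.92 gives ω_n = √41.92 = 6.475 and ζ = 3.6/(2ω_n) = 0.278.
%OS = 100·exp(−πζ/√(1−ζ²)) = 100·exp(−π·0.278/√0.9227) = 40.3%.

40.3%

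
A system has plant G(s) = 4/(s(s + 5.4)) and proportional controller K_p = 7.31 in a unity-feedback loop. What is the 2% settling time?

The closed-loop denominator s² + 5.4s + 29.24 gives ω_n = √29.24 = 5.407 and ζ = 5.4/(2ω_n) = 0.4993.
2% settling time T_s ≈ 4/(ζω_n) = 4/2.7 = 1.48 s.

T_s ≈ 1.48 s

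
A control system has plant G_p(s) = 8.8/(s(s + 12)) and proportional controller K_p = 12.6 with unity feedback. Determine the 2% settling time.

T_s ≈ 0.667 s

From 1 + K_pG_p(s) = 0: s² + 12s + 110.9 = 0 ⇒ ω_n = 10.53, ζ = 0.5698.
2% settling time T_s ≈ 4/(ζω_n) = 4/6 = 0.667 s.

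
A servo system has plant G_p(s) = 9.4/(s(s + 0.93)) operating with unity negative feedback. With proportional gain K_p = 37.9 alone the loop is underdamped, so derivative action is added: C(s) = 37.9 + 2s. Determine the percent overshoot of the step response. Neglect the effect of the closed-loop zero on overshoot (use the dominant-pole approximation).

Forward path: (37.9 + 2s)·9.4/(s(s+0.93)). The closed-loop characteristic equation is s² + (0.93 + 9.4·2)s + 9.4·37.9 = 0.
That is s² + 19.73s + 356.3 = 0, so ω_n = 18.87 rad/s and ζ = 19.73/(2·18.87) = 0.5227.
%OS = 100·exp(−πζ/√(1−ζ²)) = 14.6%.

14.6%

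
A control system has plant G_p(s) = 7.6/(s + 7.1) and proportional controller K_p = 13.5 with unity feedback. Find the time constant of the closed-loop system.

τ = 0.00912 s

Closed-loop transfer function: T(s) = K_p·G_p(s)/(1 + K_p·G_p(s)) = 102.6/(s + 7.1 + 102.6) = 102.6/(s + 109.7).
Time constant τ = 1/109.7 = 0.00912 s.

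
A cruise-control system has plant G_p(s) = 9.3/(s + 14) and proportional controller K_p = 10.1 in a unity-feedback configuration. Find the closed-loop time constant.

τ = 0.00927 s

Closed-loop transfer function: T(s) = K_p·G_p(s)/(1 + K_p·G_p(s)) = 93.93/(s + 14 + 93.93) = 93.93/(s + 107.9).
Time constant τ = 1/107.9 = 0.00927 s.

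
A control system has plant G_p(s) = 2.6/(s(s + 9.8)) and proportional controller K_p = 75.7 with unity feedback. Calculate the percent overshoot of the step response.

Closed-loop characteristic equation: s² + 9.8s + 196.8 = 0, so ω_n = 14.03 rad/s and ζ = 9.8/(2·14.03) = 0.3493.
%OS = 100·exp(−πζ/√(1−ζ²)) = 100·exp(−π·0.3493/√0.878) = 31%.

31%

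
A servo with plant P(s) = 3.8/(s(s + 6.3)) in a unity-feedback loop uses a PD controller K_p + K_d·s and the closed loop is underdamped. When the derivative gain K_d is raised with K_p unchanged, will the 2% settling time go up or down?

decrease

Characteristic equation s² + (6.3 + 3.8K_d)s + 3.8K_p = 0: raising K_d increases ζω_n = (6.3+3.8K_d)/2 while the loop stays underdamped, so T_s ≈ 4/(ζω_n) decreases.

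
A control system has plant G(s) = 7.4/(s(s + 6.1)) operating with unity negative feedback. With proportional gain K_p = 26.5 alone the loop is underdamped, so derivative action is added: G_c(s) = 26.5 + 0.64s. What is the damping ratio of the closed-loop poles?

Forward path: (26.5 + 0.64s)·7.4/(s(s+6.1)). The closed-loop characteristic equation is s² + (6.1 + 7.4·0.64)s + 7.4·26.5 = 0.
That is s² + 10.84s + 196.1 = 0, so ω_n = 14 rad/s and ζ = 10.84/(2·14) = 0.3869.

ζ = 0.387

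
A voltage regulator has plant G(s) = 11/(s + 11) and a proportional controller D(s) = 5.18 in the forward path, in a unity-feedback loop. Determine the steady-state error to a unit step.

0.162

The loop is type 0. Static position error constant K_pos = D(0)·G(0) = 5.18·1 = 5.18.
Steady-state error to a unit step: e_ss = 1/(1+K_pos) = 1/6.18 = 0.162.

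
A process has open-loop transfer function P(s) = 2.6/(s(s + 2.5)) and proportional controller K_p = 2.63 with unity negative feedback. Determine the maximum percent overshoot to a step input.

18.1%

From 1 + K_pP(s) = 0: s² + 2.5s + 6.838 = 0 ⇒ ω_n = 2.615, ζ = 0.478.
%OS = 100·exp(−πζ/√(1−ζ²)) = 100·exp(−π·0.478/√0.7715) = 18.1%.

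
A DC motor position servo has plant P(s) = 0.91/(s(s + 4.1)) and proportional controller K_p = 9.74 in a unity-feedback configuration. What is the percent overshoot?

5.06%

Closed-loop characteristic equation: s² + 4.1s + 8.863 = 0, so ω_n = 2.977 rad/s and ζ = 4.1/(2·2.977) = 0.6886.
%OS = 100·exp(−πζ/√(1−ζ²)) = 100·exp(−π·0.6886/√0.5259) = 5.06%.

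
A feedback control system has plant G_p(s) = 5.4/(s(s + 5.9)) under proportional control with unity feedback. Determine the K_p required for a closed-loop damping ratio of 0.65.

K_p = 3.81

Closed-loop characteristic equation: s² + 5.9s + K_p·5.4 = 0.
So ω_n = √(5.4K_p) and 2ζω_n = 5.9, giving ζ = 5.9/(2√(5.4K_p)).
Setting ζ = 0.65: √(5.4K_p) = 5.9/(2·0.65) = 4.538, so K_p = 20.6/5.4 = 3.81.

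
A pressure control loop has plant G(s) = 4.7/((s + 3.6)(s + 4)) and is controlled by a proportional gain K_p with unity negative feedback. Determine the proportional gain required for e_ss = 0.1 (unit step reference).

K_p = 27.6

Steady-state error for a unit step on this type-0 loop is 1/(1 + K_p·G(0)).
G(0) = 0.3264. Require 1/(1 + K_p·0.3264) = 0.1, so 1 + 0.3264·K_p = 10.
K_p = (10 − 1)/0.3264 = 27.6.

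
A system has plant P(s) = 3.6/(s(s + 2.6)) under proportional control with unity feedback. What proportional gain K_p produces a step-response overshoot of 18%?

K_p = 2.05

From %OS = 100·exp(−πζ/√(1−ζ²)) = 18%, ζ = −ln(0.18)/√(π²+ln²(0.18)) = 0.4791.
Characteristic equation s² + 2.6s + 3.6K_p = 0 gives ζ = 2.6/(2√(3.6K_p)).
Setting ζ = 0.4791: √(3.6K_p) = 2.6/(2·0.4791) = 2.713, so K_p = 7.362/3.6 = 2.05.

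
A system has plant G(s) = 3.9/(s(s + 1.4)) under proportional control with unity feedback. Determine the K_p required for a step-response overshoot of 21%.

From %OS = 100·exp(−πζ/√(1−ζ²)) = 21%, ζ = −ln(0.21)/√(π²+ln²(0.21)) = 0.4449.
Characteristic equation s² + 1.4s + 3.9K_p = 0 gives ζ = 1.4/(2√(3.9K_p)).
Setting ζ = 0.4449: √(3.9K_p) = 1.4/(2·0.4449) = 1.573, so K_p = 2.476/3.9 = 0.635.

K_p = 0.635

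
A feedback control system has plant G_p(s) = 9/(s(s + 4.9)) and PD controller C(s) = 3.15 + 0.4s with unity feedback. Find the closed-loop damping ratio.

Forward path: (3.15 + 0.4s)·9/(s(s+4.9)). The closed-loop characteristic equation is s² + (4.9 + 9·0.4)s + 9·3.15 = 0.
That is s² + 8.5s + 28.35 = 0, so ω_n = 5.324 rad/s and ζ = 8.5/(2·5.324) = 0.7982.

ζ = 0.798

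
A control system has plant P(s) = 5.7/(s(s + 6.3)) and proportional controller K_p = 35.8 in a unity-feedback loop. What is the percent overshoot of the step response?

From 1 + K_pP(s) = 0: s² + 6.3s + 204.1 = 0 ⇒ ω_n = 14.28, ζ = 0.2205.
%OS = 100·exp(−πζ/√(1−ζ²)) = 100·exp(−π·0.2205/√0.9514) = 49.2%.

49.2%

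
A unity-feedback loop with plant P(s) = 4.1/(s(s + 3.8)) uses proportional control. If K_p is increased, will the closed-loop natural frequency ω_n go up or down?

increase

ω_n = √(4.1·K_p), which grows with K_p.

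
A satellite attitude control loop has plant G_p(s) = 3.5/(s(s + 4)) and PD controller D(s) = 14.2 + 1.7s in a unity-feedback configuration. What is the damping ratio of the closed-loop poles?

Forward path: (14.2 + 1.7s)·3.5/(s(s+4)). The closed-loop characteristic equation is s² + (4 + 3.5·1.7)s + 3.5·14.2 = 0.
That is s² + 9.95s + 49.7 = 0, so ω_n = 7.05 rad/s and ζ = 9.95/(2·7.05) = 0.7057.

ζ = 0.706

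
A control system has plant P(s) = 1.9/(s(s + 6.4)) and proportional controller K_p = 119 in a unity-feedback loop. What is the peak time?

T_p = 0.214 s

The closed-loop denominator s² + 6.4s + 226.1 gives ω_n = √226.1 = 15.04 and ζ = 6.4/(2ω_n) = 0.2128.
Damped frequency ω_d = ω_n√(1−ζ²) = 14.69 rad/s, so peak time T_p = π/ω_d = 0.214 s.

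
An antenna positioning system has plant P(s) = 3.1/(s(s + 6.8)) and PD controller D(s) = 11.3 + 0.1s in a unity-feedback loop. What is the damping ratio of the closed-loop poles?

Forward path: (11.3 + 0.1s)·3.1/(s(s+6.8)). The closed-loop characteristic equation is s² + (6.8 + 3.1·0.1)s + 3.1·11.3 = 0.
That is s² + 7.11s + 35.03 = 0, so ω_n = 5.919 rad/s and ζ = 7.11/(2·5.919) = 0.6006.

ζ = 0.601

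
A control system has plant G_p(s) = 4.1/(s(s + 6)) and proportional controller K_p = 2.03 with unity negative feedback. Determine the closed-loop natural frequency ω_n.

ω_n = 2.88 rad/s

The closed-loop denominator is s(s+6) + 2.03·4.1 = s² + 6s + 8.323.
Matching s² + 2ζω_n s + ω_n²: ω_n = √8.323 = 2.885 rad/s and 2ζω_n = 6, so ζ = 6/(2·2.885) = 1.04.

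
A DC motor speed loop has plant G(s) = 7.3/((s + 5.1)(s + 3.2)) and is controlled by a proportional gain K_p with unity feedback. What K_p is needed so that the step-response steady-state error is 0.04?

K_p = 53.7

For a type-0 loop with proportional control, e_ss = 1/(1 + K_p·G(0)).
G(0) = 0.4473. Require 1/(1 + K_p·0.4473) = 0.04, so 1 + 0.4473·K_p = 25.
K_p = (25 − 1)/0.4473 = 53.7.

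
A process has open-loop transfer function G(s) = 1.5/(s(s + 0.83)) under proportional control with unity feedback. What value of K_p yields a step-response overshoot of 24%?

K_p = 0.671

From %OS = 100·exp(−πζ/√(1−ζ²)) = 24%, ζ = −ln(0.24)/√(π²+ln²(0.24)) = 0.4136.
Characteristic equation s² + 0.83s + 1.5K_p = 0 gives ζ = 0.83/(2√(1.5K_p)).
Setting ζ = 0.4136: √(1.5K_p) = 0.83/(2·0.4136) = 1.003, so K_p = 1.007/1.5 = 0.671.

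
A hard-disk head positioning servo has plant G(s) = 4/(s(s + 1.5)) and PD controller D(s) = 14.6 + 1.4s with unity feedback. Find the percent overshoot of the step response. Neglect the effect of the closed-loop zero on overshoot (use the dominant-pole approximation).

Forward path: (14.6 + 1.4s)·4/(s(s+1.5)). The closed-loop characteristic equation is s² + (1.5 + 4·1.4)s + 4·14.6 = 0.
That is s² + 7.1s + 58.4 = 0, so ω_n = 7.642 rad/s and ζ = 7.1/(2·7.642) = 0.4645.
%OS = 100·exp(−πζ/√(1−ζ²)) = 19.2%.

19.2%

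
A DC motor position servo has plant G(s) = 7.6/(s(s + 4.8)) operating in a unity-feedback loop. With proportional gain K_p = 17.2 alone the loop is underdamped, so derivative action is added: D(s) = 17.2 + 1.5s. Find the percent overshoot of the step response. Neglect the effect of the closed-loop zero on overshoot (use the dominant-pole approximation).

Forward path: (17.2 + 1.5s)·7.6/(s(s+4.8)). The closed-loop characteristic equation is s² + (4.8 + 7.6·1.5)s + 7.6·17.2 = 0.
That is s² + 16.2s + 130.7 = 0, so ω_n = 11.43 rad/s and ζ = 16.2/(2·11.43) = 0.7085.
%OS = 100·exp(−πζ/√(1−ζ²)) = 4.27%.

4.27%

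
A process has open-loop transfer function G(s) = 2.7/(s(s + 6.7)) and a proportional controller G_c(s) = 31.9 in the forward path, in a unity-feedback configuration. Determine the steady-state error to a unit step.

The open loop G_c(s)G(s) has a pole at the origin (type 1), so the static position error constant is infinite and e_ss = 1/(1+∞) = 0.

0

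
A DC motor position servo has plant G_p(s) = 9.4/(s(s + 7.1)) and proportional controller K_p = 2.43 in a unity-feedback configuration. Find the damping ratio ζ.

ζ = 0.743

The closed-loop denominator is s(s+7.1) + 2.43·9.4 = s² + 7.1s + 22.84.
So ω_n² = 22.84 ⇒ ω_n = 4.779 rad/s, and ζ = 7.1/(2ω_n) = 0.743.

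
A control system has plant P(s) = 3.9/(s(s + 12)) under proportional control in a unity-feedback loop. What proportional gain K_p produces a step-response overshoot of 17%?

K_p = 38.2

From %OS = 100·exp(−πζ/√(1−ζ²)) = 17%, ζ = −ln(0.17)/√(π²+ln²(0.17)) = 0.4913.
Characteristic equation s² + 12s + 3.9K_p = 0 gives ζ = 12/(2√(3.9K_p)).
Setting ζ = 0.4913: √(3.9K_p) = 12/(2·0.4913) = 12.21, so K_p = 149.2/3.9 = 38.2.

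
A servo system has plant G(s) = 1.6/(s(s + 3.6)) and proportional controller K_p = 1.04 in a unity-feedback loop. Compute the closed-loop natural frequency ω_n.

The closed-loop denominator is s(s+3.6) + 1.04·1.6 = s² + 3.6s + 1.664.
So ω_n² = 1.664 ⇒ ω_n = 1.29 rad/s, and ζ = 3.6/(2ω_n) = 1.4.

ω_n = 1.29 rad/s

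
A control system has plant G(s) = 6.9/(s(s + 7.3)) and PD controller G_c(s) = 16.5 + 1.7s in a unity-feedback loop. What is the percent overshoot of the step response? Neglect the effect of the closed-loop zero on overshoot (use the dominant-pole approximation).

0.205%

Forward path: (16.5 + 1.7s)·6.9/(s(s+7.3)). The closed-loop characteristic equation is s² + (7.3 + 6.9·1.7)s + 6.9·16.5 = 0.
That is s² + 19.03s + 113.9 = 0, so ω_n = 10.67 rad/s and ζ = 19.03/(2·10.67) = 0.8917.
%OS = 100·exp(−πζ/√(1−ζ²)) = 0.205%.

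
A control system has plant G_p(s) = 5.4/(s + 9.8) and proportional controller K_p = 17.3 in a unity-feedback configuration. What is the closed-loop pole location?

s = -103.2

Closed-loop transfer function: T(s) = K_p·G_p(s)/(1 + K_p·G_p(s)) = 93.42/(s + 9.8 + 93.42) = 93.42/(s + 103.2).
The closed-loop pole is at s = −103.2.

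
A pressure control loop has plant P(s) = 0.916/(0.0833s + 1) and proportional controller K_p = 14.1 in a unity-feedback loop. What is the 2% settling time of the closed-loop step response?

T_s ≈ 0.0239 s

Closed loop: T(s) = K_p·P/(1+K_p·P) = 12.92/(0.0833s + 1 + 12.92), with pole at s = −(1 + 12.92)/0.0833 = −167.1.
τ = 1/167.1 = 0.005986 s, so 2% settling time ≈ 4τ = 0.0239 s.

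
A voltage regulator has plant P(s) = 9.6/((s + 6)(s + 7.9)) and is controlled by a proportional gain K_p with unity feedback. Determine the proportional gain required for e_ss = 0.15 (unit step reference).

For a type-0 loop with proportional control, e_ss = 1/(1 + K_p·P(0)).
P(0) = 0.2025. Require 1/(1 + K_p·0.2025) = 0.15, so 1 + 0.2025·K_p = 6.667.
K_p = (6.667 − 1)/0.2025 = 28.

K_p = 28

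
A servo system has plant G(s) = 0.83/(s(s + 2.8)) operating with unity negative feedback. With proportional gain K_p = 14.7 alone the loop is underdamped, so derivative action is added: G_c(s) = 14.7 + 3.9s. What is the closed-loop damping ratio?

ζ = 0.864

Forward path: (14.7 + 3.9s)·0.83/(s(s+2.8)). The closed-loop characteristic equation is s² + (2.8 + 0.83·3.9)s + 0.83·14.7 = 0.
That is s² + 6.037s + 12.2 = 0, so ω_n = 3.493 rad/s and ζ = 6.037/(2·3.493) = 0.8642.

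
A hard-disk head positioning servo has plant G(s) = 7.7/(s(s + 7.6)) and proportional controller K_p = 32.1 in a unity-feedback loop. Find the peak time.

T_p = 0.206 s

Closed-loop characteristic equation: s² + 7.6s + 247.2 = 0, so ω_n = 15.72 rad/s and ζ = 7.6/(2·15.72) = 0.2417.
Damped frequency ω_d = ω_n√(1−ζ²) = 15.26 rad/s, so peak time T_p = π/ω_d = 0.206 s.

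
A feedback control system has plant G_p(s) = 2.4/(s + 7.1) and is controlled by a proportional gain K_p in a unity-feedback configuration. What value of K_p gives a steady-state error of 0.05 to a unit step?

For a type-0 loop with proportional control, e_ss = 1/(1 + K_p·G_p(0)).
G_p(0) = 0.338. Require 1/(1 + K_p·0.338) = 0.05, so 1 + 0.338·K_p = 20.
K_p = (20 − 1)/0.338 = 56.2.

K_p = 56.2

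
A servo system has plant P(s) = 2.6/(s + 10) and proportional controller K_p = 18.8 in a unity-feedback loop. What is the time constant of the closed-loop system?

Closed-loop transfer function: T(s) = K_p·P(s)/(1 + K_p·P(s)) = 48.88/(s + 10 + 48.88) = 48.88/(s + 58.88).
Time constant τ = 1/58.88 = 0.017 s.

τ = 0.017 s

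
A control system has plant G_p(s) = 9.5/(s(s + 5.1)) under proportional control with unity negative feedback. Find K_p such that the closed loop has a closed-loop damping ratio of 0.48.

K_p = 2.97

Closed-loop characteristic equation: s² + 5.1s + K_p·9.5 = 0.
So ω_n = √(9.5K_p) and 2ζω_n = 5.1, giving ζ = 5.1/(2√(9.5K_p)).
Setting ζ = 0.48: √(9.5K_p) = 5.1/(2·0.48) = 5.312, so K_p = 28.22/9.5 = 2.97.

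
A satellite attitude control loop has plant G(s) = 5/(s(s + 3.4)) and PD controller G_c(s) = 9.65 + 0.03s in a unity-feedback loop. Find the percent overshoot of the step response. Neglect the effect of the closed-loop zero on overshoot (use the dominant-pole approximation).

Forward path: (9.65 + 0.03s)·5/(s(s+3.4)). The closed-loop characteristic equation is s² + (3.4 + 5·0.03)s + 5·9.65 = 0.
That is s² + 3.55s + 48.25 = 0, so ω_n = 6.946 rad/s and ζ = 3.55/(2·6.946) = 0.2555.
%OS = 100·exp(−πζ/√(1−ζ²)) = 43.6%.

43.6%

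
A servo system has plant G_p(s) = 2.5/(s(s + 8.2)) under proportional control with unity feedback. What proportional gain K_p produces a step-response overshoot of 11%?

From %OS = 100·exp(−πζ/√(1−ζ²)) = 11%, ζ = −ln(0.11)/√(π²+ln²(0.11)) = 0.5749.
Characteristic equation s² + 8.2s + 2.5K_p = 0 gives ζ = 8.2/(2√(2.5K_p)).
Setting ζ = 0.5749: √(2.5K_p) = 8.2/(2·0.5749) = 7.132, so K_p = 50.86/2.5 = 20.3.

K_p = 20.3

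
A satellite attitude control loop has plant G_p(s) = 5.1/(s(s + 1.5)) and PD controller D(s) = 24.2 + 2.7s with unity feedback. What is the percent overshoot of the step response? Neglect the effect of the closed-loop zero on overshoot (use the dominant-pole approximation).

Forward path: (24.2 + 2.7s)·5.1/(s(s+1.5)). The closed-loop characteristic equation is s² + (1.5 + 5.1·2.7)s + 5.1·24.2 = 0.
That is s² + 15.27s + 123.4 = 0, so ω_n = 11.11 rad/s and ζ = 15.27/(2·11.11) = 0.6873.
%OS = 100·exp(−πζ/√(1−ζ²)) = 5.12%.

5.12%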